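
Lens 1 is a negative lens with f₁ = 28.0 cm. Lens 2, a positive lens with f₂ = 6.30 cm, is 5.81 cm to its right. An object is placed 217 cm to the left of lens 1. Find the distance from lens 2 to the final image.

7.93 cm

Lens 1 is diverging, so f₁ = −28.0 cm.
Lens 1: 1/d_i1 = 1/f₁ − 1/d_o1 = 1/(-28.0) − 1/(217) = -0.04032, so d_i1 = -24.80 cm.
The intermediate image is 24.80 cm to the left of lens 1 (virtual), which is 5.81 − (-24.80) = 30.61 cm to the left of lens 2, so d_o2 = +30.61 cm.
Lens 2: 1/d_i2 = 1/f₂ − 1/d_o2 = 1/(6.30) − 1/(30.61) = 0.1261, so d_i2 = 7.93 cm.
The final image is real, 7.93 cm to the right of lens 2 (overall magnification ≈ -0.030).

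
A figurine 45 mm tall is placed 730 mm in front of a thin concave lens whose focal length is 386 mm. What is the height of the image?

For a concave lens, f = -386 mm.
1/d_i = 1/f − 1/d_o = 1/(-386.0) − 1/(730) = -0.003961, so d_i = -252.5 mm.
m = −d_i/d_o = +0.3459.
|h_i| = |m|·h_o = 0.3459 × 45 = 15.6 mm. The image is virtual, upright and reduced, on the same side as the object.

15.6 mm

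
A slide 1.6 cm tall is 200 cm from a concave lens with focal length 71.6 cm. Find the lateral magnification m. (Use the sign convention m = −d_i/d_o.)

m = +0.264

For a concave lens, f = -71.6 cm.
1/d_i = 1/f − 1/d_o = 1/(-71.60) − 1/(200) = -0.01897, so d_i = -52.72 cm.
m = −d_i/d_o = −(-52.72)/(200) = +0.264.
The image is virtual, upright and reduced, on the same side as the object.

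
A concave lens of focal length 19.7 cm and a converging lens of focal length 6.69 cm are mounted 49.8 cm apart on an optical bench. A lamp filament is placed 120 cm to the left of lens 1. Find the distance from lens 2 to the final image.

7.44 cm

Lens 1 is diverging, so f₁ = −19.7 cm.
Lens 1: 1/d_i1 = 1/f₁ − 1/d_o1 = 1/(-19.7) − 1/(120) = -0.05909, so d_i1 = -16.92 cm.
The intermediate image is 16.92 cm to the left of lens 1 (virtual), which is 49.8 − (-16.92) = 66.72 cm to the left of lens 2, so d_o2 = +66.72 cm.
Lens 2: 1/d_i2 = 1/f₂ − 1/d_o2 = 1/(6.69) − 1/(66.72) = 0.1345, so d_i2 = 7.44 cm.
The final image is real, 7.44 cm to the right of lens 2 (overall magnification ≈ -0.016).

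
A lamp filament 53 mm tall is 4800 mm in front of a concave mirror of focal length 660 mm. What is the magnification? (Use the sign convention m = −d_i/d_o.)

1/d_i = 1/f − 1/d_o = 1/(660.0) − 1/(4800) = 0.001307, so d_i = 765.2 mm.
m = −d_i/d_o = −(765.2)/(4800) = -0.159.
The image is real, inverted and reduced, in front of the mirror.

m = -0.159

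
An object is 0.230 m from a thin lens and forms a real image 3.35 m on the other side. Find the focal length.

f = 0.215 m (converging)

Real image ⇒ d_i = +3.35 m.
1/f = 1/d_o + 1/d_i = 1/(0.230) + 1/(3.35) = 4.646, so f = 0.215 m.
Since f is positive, the thin lens is converging.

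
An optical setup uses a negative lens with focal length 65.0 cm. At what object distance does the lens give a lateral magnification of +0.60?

43.3 cm

For a negative lens, f = -65.0 cm.
m = −d_i/d_o ⇒ d_i = −m·d_o.
1/f = 1/d_o + 1/d_i = 1/d_o − 1/(m·d_o) = (1 − 1/m)/d_o, so d_o = f(1 − 1/m) = (-65.00)(1 − 1/(+0.60)) = 43.3 cm.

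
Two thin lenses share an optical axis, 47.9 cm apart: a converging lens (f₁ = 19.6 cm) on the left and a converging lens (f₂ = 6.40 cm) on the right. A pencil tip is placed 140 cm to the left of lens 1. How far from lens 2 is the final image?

8.59 cm

Lens 1: 1/d_i1 = 1/f₁ − 1/d_o1 = 1/(19.6) − 1/(140) = 0.04388, so d_i1 = 22.79 cm.
The intermediate image is 22.79 cm to the right of lens 1, which is 47.9 − (22.79) = 25.11 cm to the left of lens 2, so d_o2 = +25.11 cm.
Lens 2: 1/d_i2 = 1/f₂ − 1/d_o2 = 1/(6.40) − 1/(25.11) = 0.1164, so d_i2 = 8.59 cm.
The final image is real, 8.59 cm to the right of lens 2 (overall magnification ≈ 0.056).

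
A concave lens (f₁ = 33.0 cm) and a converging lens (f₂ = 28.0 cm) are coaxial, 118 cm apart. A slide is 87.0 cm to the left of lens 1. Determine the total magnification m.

f₁ = −33.0 cm (diverging).
Lens 1: 1/d_i1 = 1/(-33.0) − 1/(87.0) = -0.04180, so d_i1 = -23.93 cm; m₁ = −d_i1/d_o1 = +0.2751.
d_o2 = 118 − (-23.93) = 141.9 cm.
Lens 2: 1/d_i2 = 1/(28.0) − 1/(141.9) = 0.02867, so d_i2 = 34.88 cm; m₂ = −d_i2/d_o2 = -0.2458.
m = m₁·m₂ = (+0.2751)(-0.2458) = -0.0676.

m = -0.0676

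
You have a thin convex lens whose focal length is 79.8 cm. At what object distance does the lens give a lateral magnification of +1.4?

m = −d_i/d_o ⇒ d_i = −m·d_o.
1/f = 1/d_o + 1/d_i = 1/d_o − 1/(m·d_o) = (1 − 1/m)/d_o, so d_o = f(1 − 1/m) = (79.80)(1 − 1/(+1.4)) = 22.8 cm.

22.8 cm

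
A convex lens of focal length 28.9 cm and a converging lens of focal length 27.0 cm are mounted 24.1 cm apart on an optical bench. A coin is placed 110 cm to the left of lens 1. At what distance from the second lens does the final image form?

Lens 1: 1/d_i1 = 1/f₁ − 1/d_o1 = 1/(28.9) − 1/(110) = 0.02551, so d_i1 = 39.20 cm.
The intermediate image is 39.20 cm to the right of lens 1, which lies 15.10 cm to the right of lens 2 — a virtual object — so d_o2 = −15.10 cm.
Lens 2: 1/d_i2 = 1/f₂ − 1/d_o2 = 1/(27.0) − 1/(-15.10) = 0.1033, so d_i2 = 9.68 cm.
The final image is real, 9.68 cm to the right of lens 2 (overall magnification ≈ -0.23).

9.68 cm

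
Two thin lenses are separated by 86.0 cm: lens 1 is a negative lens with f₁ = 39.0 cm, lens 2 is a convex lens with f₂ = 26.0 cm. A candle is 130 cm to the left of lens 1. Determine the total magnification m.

m = -0.0667

f₁ = −39.0 cm (diverging).
Lens 1: 1/d_i1 = 1/(-39.0) − 1/(130) = -0.03333, so d_i1 = -30.00 cm; m₁ = −d_i1/d_o1 = +0.2308.
d_o2 = 86.0 − (-30.00) = 116.0 cm.
Lens 2: 1/d_i2 = 1/(26.0) − 1/(116.0) = 0.02984, so d_i2 = 33.51 cm; m₂ = −d_i2/d_o2 = -0.2889.
m = m₁·m₂ = (+0.2308)(-0.2889) = -0.0667.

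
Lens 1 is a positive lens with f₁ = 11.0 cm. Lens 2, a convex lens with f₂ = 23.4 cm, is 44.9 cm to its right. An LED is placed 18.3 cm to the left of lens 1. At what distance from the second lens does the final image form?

66.7 cm

Lens 1: 1/d_i1 = 1/f₁ − 1/d_o1 = 1/(11.0) − 1/(18.3) = 0.03626, so d_i1 = 27.58 cm.
The intermediate image is 27.58 cm to the right of lens 1, which is 44.9 − (27.58) = 17.32 cm to the left of lens 2, so d_o2 = +17.32 cm.
Lens 2: 1/d_i2 = 1/f₂ − 1/d_o2 = 1/(23.4) − 1/(17.32) = -0.01500, so d_i2 = -66.7 cm.
The final image is virtual, 66.7 cm to the left of lens 2 (overall magnification ≈ -5.8).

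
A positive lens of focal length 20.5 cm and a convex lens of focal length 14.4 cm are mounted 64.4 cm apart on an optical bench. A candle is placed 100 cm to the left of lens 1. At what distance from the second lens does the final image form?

23.0 cm

Lens 1: 1/d_i1 = 1/f₁ − 1/d_o1 = 1/(20.5) − 1/(100) = 0.03878, so d_i1 = 25.79 cm.
The intermediate image is 25.79 cm to the right of lens 1, which is 64.4 − (25.79) = 38.61 cm to the left of lens 2, so d_o2 = +38.61 cm.
Lens 2: 1/d_i2 = 1/f₂ − 1/d_o2 = 1/(14.4) − 1/(38.61) = 0.04354, so d_i2 = 23.0 cm.
The final image is real, 23.0 cm to the right of lens 2 (overall magnification ≈ 0.15).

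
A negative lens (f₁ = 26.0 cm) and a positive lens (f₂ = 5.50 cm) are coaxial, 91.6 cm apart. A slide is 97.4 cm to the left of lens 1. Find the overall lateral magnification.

f₁ = −26.0 cm (diverging).
Lens 1: 1/d_i1 = 1/(-26.0) − 1/(97.4) = -0.04873, so d_i1 = -20.52 cm; m₁ = −d_i1/d_o1 = +0.2107.
d_o2 = 91.6 − (-20.52) = 112.1 cm.
Lens 2: 1/d_i2 = 1/(5.50) − 1/(112.1) = 0.1729, so d_i2 = 5.784 cm; m₂ = −d_i2/d_o2 = -0.05159.
m = m₁·m₂ = (+0.2107)(-0.05159) = -0.0109.

m = -0.0109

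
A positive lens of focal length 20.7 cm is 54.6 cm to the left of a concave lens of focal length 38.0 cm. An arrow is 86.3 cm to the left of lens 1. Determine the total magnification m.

Lens 1: 1/d_i1 = 1/(20.7) − 1/(86.3) = 0.03672, so d_i1 = 27.23 cm; m₁ = −d_i1/d_o1 = -0.3155.
d_o2 = 54.6 − (27.23) = 27.37 cm.
f₂ = −38.0 cm (diverging).
Lens 2: 1/d_i2 = 1/(-38.0) − 1/(27.37) = -0.06285, so d_i2 = -15.91 cm; m₂ = −d_i2/d_o2 = +0.5813.
m = m₁·m₂ = (-0.3155)(+0.5813) = -0.183.

m = -0.183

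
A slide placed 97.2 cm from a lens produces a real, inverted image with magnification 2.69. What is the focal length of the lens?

m = −d_i/d_o ⇒ d_i = −m·d_o = −(-2.69)·(97.2) = 261.5 cm.
1/f = 1/d_o + 1/d_i = 1/(97.2) + 1/(261.5) = 0.01411, so f = 70.9 cm.
Since f is positive, the lens is converging.

f = 70.9 cm (converging)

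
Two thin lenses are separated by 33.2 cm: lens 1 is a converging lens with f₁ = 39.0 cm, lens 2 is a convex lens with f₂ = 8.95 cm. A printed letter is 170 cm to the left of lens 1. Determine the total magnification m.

m = -0.101

Lens 1: 1/d_i1 = 1/(39.0) − 1/(170) = 0.01976, so d_i1 = 50.61 cm; m₁ = −d_i1/d_o1 = -0.2977.
d_o2 = 33.2 − (50.61) = -17.41 cm (virtual object).
Lens 2: 1/d_i2 = 1/(8.95) − 1/(-17.41) = 0.1692, so d_i2 = 5.911 cm; m₂ = −d_i2/d_o2 = +0.3395.
m = m₁·m₂ = (-0.2977)(+0.3395) = -0.101.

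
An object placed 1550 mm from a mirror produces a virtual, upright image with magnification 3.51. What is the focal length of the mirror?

m = −d_i/d_o ⇒ d_i = −m·d_o = −(+3.51)·(1550) = -5440 mm.
1/f = 1/d_o + 1/d_i = 1/(1550) + 1/(-5440) = 0.0004613, so f = 2170 mm.
Since f is positive, the mirror is concave.

f = 2170 mm (concave)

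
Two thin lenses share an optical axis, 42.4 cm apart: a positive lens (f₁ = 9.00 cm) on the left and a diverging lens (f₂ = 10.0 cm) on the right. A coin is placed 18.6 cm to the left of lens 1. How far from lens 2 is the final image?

7.14 cm

Lens 1: 1/d_i1 = 1/f₁ − 1/d_o1 = 1/(9.00) − 1/(18.6) = 0.05735, so d_i1 = 17.44 cm.
The intermediate image is 17.44 cm to the right of lens 1, which is 42.4 − (17.44) = 24.96 cm to the left of lens 2, so d_o2 = +24.96 cm.
Lens 2 is diverging, so f₂ = −10.0 cm.
Lens 2: 1/d_i2 = 1/f₂ − 1/d_o2 = 1/(-10.0) − 1/(24.96) = -0.1401, so d_i2 = -7.14 cm.
The final image is virtual, 7.14 cm to the left of lens 2 (overall magnification ≈ -0.27).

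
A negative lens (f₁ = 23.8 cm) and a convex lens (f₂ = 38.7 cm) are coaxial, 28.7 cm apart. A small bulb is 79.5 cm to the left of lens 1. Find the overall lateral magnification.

f₁ = −23.8 cm (diverging).
Lens 1: 1/d_i1 = 1/(-23.8) − 1/(79.5) = -0.05460, so d_i1 = -18.32 cm; m₁ = −d_i1/d_o1 = +0.2304.
d_o2 = 28.7 − (-18.32) = 47.02 cm.
Lens 2: 1/d_i2 = 1/(38.7) − 1/(47.02) = 0.004572, so d_i2 = 218.7 cm; m₂ = −d_i2/d_o2 = -4.651.
m = m₁·m₂ = (+0.2304)(-4.651) = -1.07.

m = -1.07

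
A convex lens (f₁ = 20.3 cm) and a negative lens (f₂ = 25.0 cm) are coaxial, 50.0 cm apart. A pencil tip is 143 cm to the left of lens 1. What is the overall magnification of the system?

Lens 1: 1/d_i1 = 1/(20.3) − 1/(143) = 0.04227, so d_i1 = 23.66 cm; m₁ = −d_i1/d_o1 = -0.1655.
d_o2 = 50.0 − (23.66) = 26.34 cm.
f₂ = −25.0 cm (diverging).
Lens 2: 1/d_i2 = 1/(-25.0) − 1/(26.34) = -0.07797, so d_i2 = -12.83 cm; m₂ = −d_i2/d_o2 = +0.4869.
m = m₁·m₂ = (-0.1655)(+0.4869) = -0.0806.

m = -0.0806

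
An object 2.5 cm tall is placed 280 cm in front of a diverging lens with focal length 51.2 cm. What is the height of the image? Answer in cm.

For a diverging lens, f = -51.2 cm.
1/d_i = 1/f − 1/d_o = 1/(-51.20) − 1/(280) = -0.02310, so d_i = -43.29 cm.
m = −d_i/d_o = +0.1546.
|h_i| = |m|·h_o = 0.1546 × 2.5 = 0.386 cm. The image is virtual, upright and reduced, on the same side as the object.

0.386 cm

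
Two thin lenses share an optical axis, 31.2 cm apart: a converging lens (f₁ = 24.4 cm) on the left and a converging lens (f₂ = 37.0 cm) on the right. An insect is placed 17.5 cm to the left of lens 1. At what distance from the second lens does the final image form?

61.4 cm

Lens 1: 1/d_i1 = 1/f₁ − 1/d_o1 = 1/(24.4) − 1/(17.5) = -0.01616, so d_i1 = -61.88 cm.
The intermediate image is 61.88 cm to the left of lens 1 (virtual), which is 31.2 − (-61.88) = 93.08 cm to the left of lens 2, so d_o2 = +93.08 cm.
Lens 2: 1/d_i2 = 1/f₂ − 1/d_o2 = 1/(37.0) − 1/(93.08) = 0.01628, so d_i2 = 61.4 cm.
The final image is real, 61.4 cm to the right of lens 2 (overall magnification ≈ -2.3).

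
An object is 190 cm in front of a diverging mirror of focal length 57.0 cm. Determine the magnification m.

m = +0.231

For a diverging mirror, f = -57.0 cm.
1/d_i = 1/f − 1/d_o = 1/(-57.00) − 1/(190) = -0.02281, so d_i = -43.85 cm.
m = −d_i/d_o = −(-43.85)/(190) = +0.231.
The image is virtual, upright and reduced, behind the mirror.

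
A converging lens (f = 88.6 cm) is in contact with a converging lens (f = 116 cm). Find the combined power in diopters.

P = +1.99 D

P₁ = 1/f₁ = 1/(0.886 m) = +1.129 D; P₂ = 1/f₂ = 1/(1.16 m) = +0.8621 D.
For thin lenses in contact, P = P₁ + P₂ = (+1.129) + (+0.8621) = +1.99 D.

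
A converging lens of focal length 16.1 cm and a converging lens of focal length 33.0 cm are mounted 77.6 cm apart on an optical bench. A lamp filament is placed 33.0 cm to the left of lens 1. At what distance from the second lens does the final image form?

116 cm

Lens 1: 1/d_i1 = 1/f₁ − 1/d_o1 = 1/(16.1) − 1/(33.0) = 0.03181, so d_i1 = 31.44 cm.
The intermediate image is 31.44 cm to the right of lens 1, which is 77.6 − (31.44) = 46.16 cm to the left of lens 2, so d_o2 = +46.16 cm.
Lens 2: 1/d_i2 = 1/f₂ − 1/d_o2 = 1/(33.0) − 1/(46.16) = 0.008639, so d_i2 = 116 cm.
The final image is real, 116 cm to the right of lens 2 (overall magnification ≈ 2.4).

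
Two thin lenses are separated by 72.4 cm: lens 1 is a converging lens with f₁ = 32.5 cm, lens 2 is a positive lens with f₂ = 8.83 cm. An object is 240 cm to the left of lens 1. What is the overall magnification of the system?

m = +0.0532

Lens 1: 1/d_i1 = 1/(32.5) − 1/(240) = 0.02660, so d_i1 = 37.59 cm; m₁ = −d_i1/d_o1 = -0.1566.
d_o2 = 72.4 − (37.59) = 34.81 cm.
Lens 2: 1/d_i2 = 1/(8.83) − 1/(34.81) = 0.08452, so d_i2 = 11.83 cm; m₂ = −d_i2/d_o2 = -0.3399.
m = m₁·m₂ = (-0.1566)(-0.3399) = +0.0532.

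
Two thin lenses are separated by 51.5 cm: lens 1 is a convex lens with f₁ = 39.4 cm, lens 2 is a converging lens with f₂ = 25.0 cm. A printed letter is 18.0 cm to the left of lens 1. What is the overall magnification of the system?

Lens 1: 1/d_i1 = 1/(39.4) − 1/(18.0) = -0.03017, so d_i1 = -33.14 cm; m₁ = −d_i1/d_o1 = +1.841.
d_o2 = 51.5 − (-33.14) = 84.64 cm.
Lens 2: 1/d_i2 = 1/(25.0) − 1/(84.64) = 0.02819, so d_i2 = 35.48 cm; m₂ = −d_i2/d_o2 = -0.4192.
m = m₁·m₂ = (+1.841)(-0.4192) = -0.772.

m = -0.772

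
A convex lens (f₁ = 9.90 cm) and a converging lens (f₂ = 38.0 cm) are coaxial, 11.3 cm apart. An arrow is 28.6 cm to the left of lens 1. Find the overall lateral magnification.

m = -0.481

Lens 1: 1/d_i1 = 1/(9.90) − 1/(28.6) = 0.06605, so d_i1 = 15.14 cm; m₁ = −d_i1/d_o1 = -0.5294.
d_o2 = 11.3 − (15.14) = -3.840 cm (virtual object).
Lens 2: 1/d_i2 = 1/(38.0) − 1/(-3.840) = 0.2867, so d_i2 = 3.488 cm; m₂ = −d_i2/d_o2 = +0.9082.
m = m₁·m₂ = (-0.5294)(+0.9082) = -0.481.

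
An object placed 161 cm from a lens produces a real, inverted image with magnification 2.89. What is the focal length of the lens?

m = −d_i/d_o ⇒ d_i = −m·d_o = −(-2.89)·(161) = 465.3 cm.
1/f = 1/d_o + 1/d_i = 1/(161) + 1/(465.3) = 0.008360, so f = 120 cm.
Since f is positive, the lens is converging.

f = 120 cm (converging)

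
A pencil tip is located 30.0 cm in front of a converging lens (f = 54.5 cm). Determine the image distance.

66.7 cm

Thin-lens equation: 1/v = 1/f − 1/u = 1/(54.50) − 1/(30.0) = 0.01835 − 0.03333 = -0.01498, so v = -66.7 cm.
The image is virtual, upright and enlarged, on the same side as the object.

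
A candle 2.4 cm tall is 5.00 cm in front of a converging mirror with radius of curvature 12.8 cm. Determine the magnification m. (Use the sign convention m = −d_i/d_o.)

m = +4.57

f = R/2 = 12.8/2 = 6.400 cm.
1/d_i = 1/f − 1/d_o = 1/(6.400) − 1/(5.00) = -0.04375, so d_i = -22.86 cm.
m = −d_i/d_o = −(-22.86)/(5.00) = +4.57.
The image is virtual, upright and enlarged, behind the mirror.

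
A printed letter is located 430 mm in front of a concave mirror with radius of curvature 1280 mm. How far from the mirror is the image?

f = R/2 = 1280/2 = 640.0 mm.
Mirror equation: 1/s_i = 1/f − 1/s_o = 1/(640.0) − 1/(430) = 0.001563 − 0.002326 = -0.0007631, so s_i = -1310 mm.
The image is virtual, upright and enlarged, behind the mirror.

1310 mm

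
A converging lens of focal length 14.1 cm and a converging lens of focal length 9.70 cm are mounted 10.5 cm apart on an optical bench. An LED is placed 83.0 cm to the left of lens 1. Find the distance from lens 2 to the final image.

3.89 cm

Lens 1: 1/d_i1 = 1/f₁ − 1/d_o1 = 1/(14.1) − 1/(83.0) = 0.05887, so d_i1 = 16.99 cm.
The intermediate image is 16.99 cm to the right of lens 1, which lies 6.490 cm to the right of lens 2 — a virtual object — so d_o2 = −6.490 cm.
Lens 2: 1/d_i2 = 1/f₂ − 1/d_o2 = 1/(9.70) − 1/(-6.490) = 0.2572, so d_i2 = 3.89 cm.
The final image is real, 3.89 cm to the right of lens 2 (overall magnification ≈ -0.12).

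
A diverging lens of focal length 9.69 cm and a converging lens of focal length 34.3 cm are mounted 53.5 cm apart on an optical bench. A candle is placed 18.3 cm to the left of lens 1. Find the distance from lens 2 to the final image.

80.4 cm

Lens 1 is diverging, so f₁ = −9.69 cm.
Lens 1: 1/d_i1 = 1/f₁ − 1/d_o1 = 1/(-9.69) − 1/(18.3) = -0.1578, so d_i1 = -6.335 cm.
The intermediate image is 6.335 cm to the left of lens 1 (virtual), which is 53.5 − (-6.335) = 59.84 cm to the left of lens 2, so d_o2 = +59.84 cm.
Lens 2: 1/d_i2 = 1/f₂ − 1/d_o2 = 1/(34.3) − 1/(59.84) = 0.01244, so d_i2 = 80.4 cm.
The final image is real, 80.4 cm to the right of lens 2 (overall magnification ≈ -0.47).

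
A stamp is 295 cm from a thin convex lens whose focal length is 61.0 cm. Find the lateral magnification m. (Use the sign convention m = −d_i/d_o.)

m = -0.261

1/d_i = 1/f − 1/d_o = 1/(61.00) − 1/(295) = 0.01300, so d_i = 76.90 cm.
m = −d_i/d_o = −(76.90)/(295) = -0.261.
The image is real, inverted and reduced, on the far side of the lens.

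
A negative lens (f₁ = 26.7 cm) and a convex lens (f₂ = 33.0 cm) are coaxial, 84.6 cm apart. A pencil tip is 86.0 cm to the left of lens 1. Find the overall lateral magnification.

f₁ = −26.7 cm (diverging).
Lens 1: 1/d_i1 = 1/(-26.7) − 1/(86.0) = -0.04908, so d_i1 = -20.37 cm; m₁ = −d_i1/d_o1 = +0.2369.
d_o2 = 84.6 − (-20.37) = 105.0 cm.
Lens 2: 1/d_i2 = 1/(33.0) − 1/(105.0) = 0.02078, so d_i2 = 48.12 cm; m₂ = −d_i2/d_o2 = -0.4583.
m = m₁·m₂ = (+0.2369)(-0.4583) = -0.109.

m = -0.109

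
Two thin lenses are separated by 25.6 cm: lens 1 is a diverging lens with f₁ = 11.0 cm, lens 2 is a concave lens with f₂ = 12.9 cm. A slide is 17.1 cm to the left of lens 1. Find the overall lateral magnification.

m = +0.112

f₁ = −11.0 cm (diverging).
Lens 1: 1/d_i1 = 1/(-11.0) − 1/(17.1) = -0.1494, so d_i1 = -6.694 cm; m₁ = −d_i1/d_o1 = +0.3915.
d_o2 = 25.6 − (-6.694) = 32.29 cm.
f₂ = −12.9 cm (diverging).
Lens 2: 1/d_i2 = 1/(-12.9) − 1/(32.29) = -0.1085, so d_i2 = -9.218 cm; m₂ = −d_i2/d_o2 = +0.2855.
m = m₁·m₂ = (+0.3915)(+0.2855) = +0.112.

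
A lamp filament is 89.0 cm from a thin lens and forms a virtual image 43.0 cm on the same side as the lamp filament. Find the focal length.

f = -83.2 cm (diverging)

Virtual image ⇒ d_i = −43.0 cm.
1/f = 1/d_o + 1/d_i = 1/(89.0) + 1/(-43.0) = -0.01202, so f = -83.2 cm.
Since f is negative, the thin lens is diverging.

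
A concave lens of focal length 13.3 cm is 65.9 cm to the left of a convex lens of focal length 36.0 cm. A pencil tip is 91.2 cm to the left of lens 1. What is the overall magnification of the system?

m = -0.110

f₁ = −13.3 cm (diverging).
Lens 1: 1/d_i1 = 1/(-13.3) − 1/(91.2) = -0.08615, so d_i1 = -11.61 cm; m₁ = −d_i1/d_o1 = +0.1273.
d_o2 = 65.9 − (-11.61) = 77.51 cm.
Lens 2: 1/d_i2 = 1/(36.0) − 1/(77.51) = 0.01488, so d_i2 = 67.22 cm; m₂ = −d_i2/d_o2 = -0.8673.
m = m₁·m₂ = (+0.1273)(-0.8673) = -0.110.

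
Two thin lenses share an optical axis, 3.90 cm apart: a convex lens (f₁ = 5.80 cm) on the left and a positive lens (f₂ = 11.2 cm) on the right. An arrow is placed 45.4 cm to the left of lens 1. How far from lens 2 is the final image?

Lens 1: 1/d_i1 = 1/f₁ − 1/d_o1 = 1/(5.80) − 1/(45.4) = 0.1504, so d_i1 = 6.649 cm.
The intermediate image is 6.649 cm to the right of lens 1, which lies 2.749 cm to the right of lens 2 — a virtual object — so d_o2 = −2.749 cm.
Lens 2: 1/d_i2 = 1/f₂ − 1/d_o2 = 1/(11.2) − 1/(-2.749) = 0.4531, so d_i2 = 2.21 cm.
The final image is real, 2.21 cm to the right of lens 2 (overall magnification ≈ -0.12).

2.21 cm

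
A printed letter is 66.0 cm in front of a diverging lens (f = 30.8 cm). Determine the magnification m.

m = +0.318

For a diverging lens, f = -30.8 cm.
1/d_i = 1/f − 1/d_o = 1/(-30.80) − 1/(66.0) = -0.04762, so d_i = -21.00 cm.
m = −d_i/d_o = −(-21.00)/(66.0) = +0.318.
The image is virtual, upright and reduced, on the same side as the object.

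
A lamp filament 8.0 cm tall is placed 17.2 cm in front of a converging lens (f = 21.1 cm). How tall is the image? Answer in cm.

43.3 cm

1/d_i = 1/f − 1/d_o = 1/(21.10) − 1/(17.2) = -0.01075, so d_i = -93.06 cm.
m = −d_i/d_o = +5.410.
|h_i| = |m|·h_o = 5.410 × 8.0 = 43.3 cm. The image is virtual, upright and enlarged, on the same side as the object.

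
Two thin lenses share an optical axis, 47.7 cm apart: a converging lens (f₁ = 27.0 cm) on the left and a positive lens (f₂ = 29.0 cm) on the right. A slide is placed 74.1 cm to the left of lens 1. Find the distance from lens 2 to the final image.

Lens 1: 1/d_i1 = 1/f₁ − 1/d_o1 = 1/(27.0) − 1/(74.1) = 0.02354, so d_i1 = 42.48 cm.
The intermediate image is 42.48 cm to the right of lens 1, which is 47.7 − (42.48) = 5.220 cm to the left of lens 2, so d_o2 = +5.220 cm.
Lens 2: 1/d_i2 = 1/f₂ − 1/d_o2 = 1/(29.0) − 1/(5.220) = -0.1571, so d_i2 = -6.37 cm.
The final image is virtual, 6.37 cm to the left of lens 2 (overall magnification ≈ -0.70).

6.37 cm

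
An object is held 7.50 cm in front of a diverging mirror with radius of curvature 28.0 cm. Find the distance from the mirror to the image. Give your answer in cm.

4.88 cm

f = R/2 = 28.0/2 = 14.00 cm; for a diverging mirror, f = -14.00 cm.
Mirror equation: 1/d_i = 1/f − 1/d_o = 1/(-14.00) − 1/(7.50) = -0.07143 − 0.1333 = -0.2048, so d_i = -4.88 cm.
The image is virtual, upright and reduced, behind the mirror.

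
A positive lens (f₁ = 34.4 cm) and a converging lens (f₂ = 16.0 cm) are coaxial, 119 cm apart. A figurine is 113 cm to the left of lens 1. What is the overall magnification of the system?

Lens 1: 1/d_i1 = 1/(34.4) − 1/(113) = 0.02022, so d_i1 = 49.46 cm; m₁ = −d_i1/d_o1 = -0.4377.
d_o2 = 119 − (49.46) = 69.54 cm.
Lens 2: 1/d_i2 = 1/(16.0) − 1/(69.54) = 0.04812, so d_i2 = 20.78 cm; m₂ = −d_i2/d_o2 = -0.2988.
m = m₁·m₂ = (-0.4377)(-0.2988) = +0.131.

m = +0.131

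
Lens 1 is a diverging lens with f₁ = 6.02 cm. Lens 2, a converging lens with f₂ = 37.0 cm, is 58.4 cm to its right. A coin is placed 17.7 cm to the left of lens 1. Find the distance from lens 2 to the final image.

Lens 1 is diverging, so f₁ = −6.02 cm.
Lens 1: 1/d_i1 = 1/f₁ − 1/d_o1 = 1/(-6.02) − 1/(17.7) = -0.2226, so d_i1 = -4.492 cm.
The intermediate image is 4.492 cm to the left of lens 1 (virtual), which is 58.4 − (-4.492) = 62.89 cm to the left of lens 2, so d_o2 = +62.89 cm.
Lens 2: 1/d_i2 = 1/f₂ − 1/d_o2 = 1/(37.0) − 1/(62.89) = 0.01113, so d_i2 = 89.9 cm.
The final image is real, 89.9 cm to the right of lens 2 (overall magnification ≈ -0.36).

89.9 cm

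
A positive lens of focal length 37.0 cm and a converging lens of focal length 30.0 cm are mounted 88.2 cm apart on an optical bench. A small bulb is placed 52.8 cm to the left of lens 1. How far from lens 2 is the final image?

Lens 1: 1/d_i1 = 1/f₁ − 1/d_o1 = 1/(37.0) − 1/(52.8) = 0.008088, so d_i1 = 123.6 cm.
The intermediate image is 123.6 cm to the right of lens 1, which lies 35.40 cm to the right of lens 2 — a virtual object — so d_o2 = −35.40 cm.
Lens 2: 1/d_i2 = 1/f₂ − 1/d_o2 = 1/(30.0) − 1/(-35.40) = 0.06158, so d_i2 = 16.2 cm.
The final image is real, 16.2 cm to the right of lens 2 (overall magnification ≈ -1.1).

16.2 cm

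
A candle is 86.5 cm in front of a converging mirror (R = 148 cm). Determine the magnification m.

f = R/2 = 148/2 = 74.00 cm.
1/d_i = 1/f − 1/d_o = 1/(74.00) − 1/(86.5) = 0.001953, so d_i = 512.1 cm.
m = −d_i/d_o = −(512.1)/(86.5) = -5.92.
The image is real, inverted and enlarged, in front of the mirror.

m = -5.92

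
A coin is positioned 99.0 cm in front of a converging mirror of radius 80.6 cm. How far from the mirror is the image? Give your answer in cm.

68.0 cm

f = R/2 = 80.6/2 = 40.30 cm.
Mirror equation: 1/v = 1/f − 1/u = 1/(40.30) − 1/(99.0) = 0.02481 − 0.01010 = 0.01471, so v = 68.0 cm.
The image is real, inverted and reduced, in front of the mirror.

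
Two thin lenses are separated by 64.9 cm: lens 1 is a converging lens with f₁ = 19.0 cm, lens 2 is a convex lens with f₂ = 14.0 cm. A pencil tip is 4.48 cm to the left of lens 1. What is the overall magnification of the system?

Lens 1: 1/d_i1 = 1/(19.0) − 1/(4.48) = -0.1706, so d_i1 = -5.862 cm; m₁ = −d_i1/d_o1 = +1.308.
d_o2 = 64.9 − (-5.862) = 70.76 cm.
Lens 2: 1/d_i2 = 1/(14.0) − 1/(70.76) = 0.05730, so d_i2 = 17.45 cm; m₂ = −d_i2/d_o2 = -0.2467.
m = m₁·m₂ = (+1.308)(-0.2467) = -0.323.

m = -0.323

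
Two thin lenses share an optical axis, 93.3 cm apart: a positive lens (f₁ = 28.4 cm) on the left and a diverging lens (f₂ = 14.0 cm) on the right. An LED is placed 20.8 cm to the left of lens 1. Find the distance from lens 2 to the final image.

12.9 cm

Lens 1: 1/d_i1 = 1/f₁ − 1/d_o1 = 1/(28.4) − 1/(20.8) = -0.01287, so d_i1 = -77.73 cm.
The intermediate image is 77.73 cm to the left of lens 1 (virtual), which is 93.3 − (-77.73) = 171.0 cm to the left of lens 2, so d_o2 = +171.0 cm.
Lens 2 is diverging, so f₂ = −14.0 cm.
Lens 2: 1/d_i2 = 1/f₂ − 1/d_o2 = 1/(-14.0) − 1/(171.0) = -0.07728, so d_i2 = -12.9 cm.
The final image is virtual, 12.9 cm to the left of lens 2 (overall magnification ≈ 0.28).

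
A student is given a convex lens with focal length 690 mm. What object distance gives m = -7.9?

m = −d_i/d_o ⇒ d_i = −m·d_o.
1/f = 1/d_o + 1/d_i = 1/d_o − 1/(m·d_o) = (1 − 1/m)/d_o, so d_o = f(1 − 1/m) = (690.0)(1 − 1/(-7.9)) = 777 mm.

777 mm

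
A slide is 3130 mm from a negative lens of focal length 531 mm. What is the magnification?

For a negative lens, f = -531 mm.
1/d_i = 1/f − 1/d_o = 1/(-531.0) − 1/(3130) = -0.002203, so d_i = -454.0 mm.
m = −d_i/d_o = −(-454.0)/(3130) = +0.145.
The image is virtual, upright and reduced, on the same side as the object.

m = +0.145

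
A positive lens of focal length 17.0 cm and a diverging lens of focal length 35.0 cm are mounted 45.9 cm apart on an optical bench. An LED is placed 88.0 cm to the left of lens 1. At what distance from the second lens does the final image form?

Lens 1: 1/d_i1 = 1/f₁ − 1/d_o1 = 1/(17.0) − 1/(88.0) = 0.04746, so d_i1 = 21.07 cm.
The intermediate image is 21.07 cm to the right of lens 1, which is 45.9 − (21.07) = 24.83 cm to the left of lens 2, so d_o2 = +24.83 cm.
Lens 2 is diverging, so f₂ = −35.0 cm.
Lens 2: 1/d_i2 = 1/f₂ − 1/d_o2 = 1/(-35.0) − 1/(24.83) = -0.06885, so d_i2 = -14.5 cm.
The final image is virtual, 14.5 cm to the left of lens 2 (overall magnification ≈ -0.14).

14.5 cm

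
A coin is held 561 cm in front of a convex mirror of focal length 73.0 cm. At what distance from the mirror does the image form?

64.6 cm

For a convex mirror, f = -73.0 cm.
Mirror equation: 1/q = 1/f − 1/p = 1/(-73.00) − 1/(561) = -0.01370 − 0.001783 = -0.01548, so q = -64.6 cm.
The image is virtual, upright and reduced, behind the mirror.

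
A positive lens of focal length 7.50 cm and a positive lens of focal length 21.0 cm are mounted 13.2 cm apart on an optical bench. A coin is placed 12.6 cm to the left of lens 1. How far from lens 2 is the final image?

Lens 1: 1/d_i1 = 1/f₁ − 1/d_o1 = 1/(7.50) − 1/(12.6) = 0.05397, so d_i1 = 18.53 cm.
The intermediate image is 18.53 cm to the right of lens 1, which lies 5.330 cm to the right of lens 2 — a virtual object — so d_o2 = −5.330 cm.
Lens 2: 1/d_i2 = 1/f₂ − 1/d_o2 = 1/(21.0) − 1/(-5.330) = 0.2352, so d_i2 = 4.25 cm.
The final image is real, 4.25 cm to the right of lens 2 (overall magnification ≈ -1.2).

4.25 cm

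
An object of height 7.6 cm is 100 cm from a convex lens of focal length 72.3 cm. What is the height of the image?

1/d_i = 1/f − 1/d_o = 1/(72.30) − 1/(100) = 0.003831, so d_i = 261.0 cm.
m = −d_i/d_o = -2.610.
|h_i| = |m|·h_o = 2.610 × 7.6 = 19.8 cm. The image is real, inverted and enlarged, on the far side of the lens.

19.8 cm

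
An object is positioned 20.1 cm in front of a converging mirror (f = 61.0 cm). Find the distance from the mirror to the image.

Mirror equation: 1/s_i = 1/f − 1/s_o = 1/(61.00) − 1/(20.1) = 0.01639 − 0.04975 = -0.03336, so s_i = -30.0 cm.
The image is virtual, upright and enlarged, behind the mirror.

30.0 cm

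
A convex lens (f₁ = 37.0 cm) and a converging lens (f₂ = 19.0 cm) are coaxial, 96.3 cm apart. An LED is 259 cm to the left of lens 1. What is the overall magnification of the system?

m = +0.0928

Lens 1: 1/d_i1 = 1/(37.0) − 1/(259) = 0.02317, so d_i1 = 43.17 cm; m₁ = −d_i1/d_o1 = -0.1667.
d_o2 = 96.3 − (43.17) = 53.13 cm.
Lens 2: 1/d_i2 = 1/(19.0) − 1/(53.13) = 0.03381, so d_i2 = 29.58 cm; m₂ = −d_i2/d_o2 = -0.5567.
m = m₁·m₂ = (-0.1667)(-0.5567) = +0.0928.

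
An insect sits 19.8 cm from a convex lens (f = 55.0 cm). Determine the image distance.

Thin-lens equation: 1/d_i = 1/f − 1/d_o = 1/(55.00) − 1/(19.8) = 0.01818 − 0.05051 = -0.03232, so d_i = -30.9 cm.
The image is virtual, upright and enlarged, on the same side as the object.

30.9 cm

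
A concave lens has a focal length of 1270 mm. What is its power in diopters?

P = -0.787 D

For a concave lens, f = −1270 mm.
f = -127 cm = -1.27 m.
P = 1/f = 1/(-1.27 m) = -0.787 D.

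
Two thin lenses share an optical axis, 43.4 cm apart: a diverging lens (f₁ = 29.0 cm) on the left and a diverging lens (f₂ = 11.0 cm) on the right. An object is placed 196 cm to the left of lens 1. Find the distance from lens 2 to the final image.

9.48 cm

Lens 1 is diverging, so f₁ = −29.0 cm.
Lens 1: 1/d_i1 = 1/f₁ − 1/d_o1 = 1/(-29.0) − 1/(196) = -0.03958, so d_i1 = -25.26 cm.
The intermediate image is 25.26 cm to the left of lens 1 (virtual), which is 43.4 − (-25.26) = 68.66 cm to the left of lens 2, so d_o2 = +68.66 cm.
Lens 2 is diverging, so f₂ = −11.0 cm.
Lens 2: 1/d_i2 = 1/f₂ − 1/d_o2 = 1/(-11.0) − 1/(68.66) = -0.1055, so d_i2 = -9.48 cm.
The final image is virtual, 9.48 cm to the left of lens 2 (overall magnification ≈ 0.018).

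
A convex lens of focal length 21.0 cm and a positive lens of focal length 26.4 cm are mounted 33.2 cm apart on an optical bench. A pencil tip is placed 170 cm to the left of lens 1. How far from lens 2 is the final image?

14.2 cm

Lens 1: 1/d_i1 = 1/f₁ − 1/d_o1 = 1/(21.0) − 1/(170) = 0.04174, so d_i1 = 23.96 cm.
The intermediate image is 23.96 cm to the right of lens 1, which is 33.2 − (23.96) = 9.240 cm to the left of lens 2, so d_o2 = +9.240 cm.
Lens 2: 1/d_i2 = 1/f₂ − 1/d_o2 = 1/(26.4) − 1/(9.240) = -0.07035, so d_i2 = -14.2 cm.
The final image is virtual, 14.2 cm to the left of lens 2 (overall magnification ≈ -0.22).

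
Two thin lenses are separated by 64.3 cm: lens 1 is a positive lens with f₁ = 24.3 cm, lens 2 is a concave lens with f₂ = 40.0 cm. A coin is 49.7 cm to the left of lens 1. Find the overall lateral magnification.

Lens 1: 1/d_i1 = 1/(24.3) − 1/(49.7) = 0.02103, so d_i1 = 47.55 cm; m₁ = −d_i1/d_o1 = -0.9567.
d_o2 = 64.3 − (47.55) = 16.75 cm.
f₂ = −40.0 cm (diverging).
Lens 2: 1/d_i2 = 1/(-40.0) − 1/(16.75) = -0.08470, so d_i2 = -11.81 cm; m₂ = −d_i2/d_o2 = +0.7048.
m = m₁·m₂ = (-0.9567)(+0.7048) = -0.674.

m = -0.674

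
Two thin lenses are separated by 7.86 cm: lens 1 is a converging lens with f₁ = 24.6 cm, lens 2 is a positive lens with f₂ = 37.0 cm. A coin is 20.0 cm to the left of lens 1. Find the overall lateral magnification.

Lens 1: 1/d_i1 = 1/(24.6) − 1/(20.0) = -0.009350, so d_i1 = -107.0 cm; m₁ = −d_i1/d_o1 = +5.350.
d_o2 = 7.86 − (-107.0) = 114.9 cm.
Lens 2: 1/d_i2 = 1/(37.0) − 1/(114.9) = 0.01832, so d_i2 = 54.57 cm; m₂ = −d_i2/d_o2 = -0.4750.
m = m₁·m₂ = (+5.350)(-0.4750) = -2.54.

m = -2.54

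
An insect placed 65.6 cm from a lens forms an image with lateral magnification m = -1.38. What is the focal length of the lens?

f = 38.0 cm (converging)

m = −d_i/d_o ⇒ d_i = −m·d_o = −(-1.38)·(65.6) = 90.53 cm.
1/f = 1/d_o + 1/d_i = 1/(65.6) + 1/(90.53) = 0.02629, so f = 38.0 cm.
Since f is positive, the lens is converging.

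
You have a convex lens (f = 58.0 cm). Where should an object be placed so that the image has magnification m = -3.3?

m = −d_i/d_o ⇒ d_i = −m·d_o.
1/f = 1/d_o + 1/d_i = 1/d_o − 1/(m·d_o) = (1 − 1/m)/d_o, so d_o = f(1 − 1/m) = (58.00)(1 − 1/(-3.3)) = 75.6 cm.

75.6 cm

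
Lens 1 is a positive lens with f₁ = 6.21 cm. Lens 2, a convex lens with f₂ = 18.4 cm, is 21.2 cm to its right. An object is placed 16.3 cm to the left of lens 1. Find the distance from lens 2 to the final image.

28.4 cm

Lens 1: 1/d_i1 = 1/f₁ − 1/d_o1 = 1/(6.21) − 1/(16.3) = 0.09968, so d_i1 = 10.03 cm.
The intermediate image is 10.03 cm to the right of lens 1, which is 21.2 − (10.03) = 11.17 cm to the left of lens 2, so d_o2 = +11.17 cm.
Lens 2: 1/d_i2 = 1/f₂ − 1/d_o2 = 1/(18.4) − 1/(11.17) = -0.03518, so d_i2 = -28.4 cm.
The final image is virtual, 28.4 cm to the left of lens 2 (overall magnification ≈ -1.6).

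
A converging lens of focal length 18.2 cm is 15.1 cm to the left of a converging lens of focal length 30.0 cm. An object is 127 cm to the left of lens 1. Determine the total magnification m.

m = -0.139

Lens 1: 1/d_i1 = 1/(18.2) − 1/(127) = 0.04707, so d_i1 = 21.24 cm; m₁ = −d_i1/d_o1 = -0.1672.
d_o2 = 15.1 − (21.24) = -6.140 cm (virtual object).
Lens 2: 1/d_i2 = 1/(30.0) − 1/(-6.140) = 0.1962, so d_i2 = 5.097 cm; m₂ = −d_i2/d_o2 = +0.8301.
m = m₁·m₂ = (-0.1672)(+0.8301) = -0.139.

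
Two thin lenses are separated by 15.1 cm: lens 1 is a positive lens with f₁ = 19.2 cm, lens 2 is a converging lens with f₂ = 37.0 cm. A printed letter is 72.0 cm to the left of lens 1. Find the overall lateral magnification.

Lens 1: 1/d_i1 = 1/(19.2) − 1/(72.0) = 0.03819, so d_i1 = 26.18 cm; m₁ = −d_i1/d_o1 = -0.3636.
d_o2 = 15.1 − (26.18) = -11.08 cm (virtual object).
Lens 2: 1/d_i2 = 1/(37.0) − 1/(-11.08) = 0.1173, so d_i2 = 8.527 cm; m₂ = −d_i2/d_o2 = +0.7696.
m = m₁·m₂ = (-0.3636)(+0.7696) = -0.280.

m = -0.280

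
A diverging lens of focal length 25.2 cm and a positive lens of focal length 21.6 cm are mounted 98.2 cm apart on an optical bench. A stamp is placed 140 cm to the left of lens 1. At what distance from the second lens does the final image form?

Lens 1 is diverging, so f₁ = −25.2 cm.
Lens 1: 1/d_i1 = 1/f₁ − 1/d_o1 = 1/(-25.2) − 1/(140) = -0.04683, so d_i1 = -21.36 cm.
The intermediate image is 21.36 cm to the left of lens 1 (virtual), which is 98.2 − (-21.36) = 119.6 cm to the left of lens 2, so d_o2 = +119.6 cm.
Lens 2: 1/d_i2 = 1/f₂ − 1/d_o2 = 1/(21.6) − 1/(119.6) = 0.03794, so d_i2 = 26.4 cm.
The final image is real, 26.4 cm to the right of lens 2 (overall magnification ≈ -0.034).

26.4 cm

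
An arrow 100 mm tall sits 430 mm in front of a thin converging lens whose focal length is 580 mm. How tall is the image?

1/d_i = 1/f − 1/d_o = 1/(580.0) − 1/(430) = -0.0006014, so d_i = -1663 mm.
m = −d_i/d_o = +3.867.
|h_i| = |m|·h_o = 3.867 × 100 = 387 mm. The image is virtual, upright and enlarged, on the same side as the object.

387 mm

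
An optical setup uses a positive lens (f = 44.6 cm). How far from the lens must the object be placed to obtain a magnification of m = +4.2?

34.0 cm

m = −d_i/d_o ⇒ d_i = −m·d_o.
1/f = 1/d_o + 1/d_i = 1/d_o − 1/(m·d_o) = (1 − 1/m)/d_o, so d_o = f(1 − 1/m) = (44.60)(1 − 1/(+4.2)) = 34.0 cm.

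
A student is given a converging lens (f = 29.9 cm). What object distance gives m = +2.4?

m = −d_i/d_o ⇒ d_i = −m·d_o.
1/f = 1/d_o + 1/d_i = 1/d_o − 1/(m·d_o) = (1 − 1/m)/d_o, so d_o = f(1 − 1/m) = (29.90)(1 − 1/(+2.4)) = 17.4 cm.

17.4 cm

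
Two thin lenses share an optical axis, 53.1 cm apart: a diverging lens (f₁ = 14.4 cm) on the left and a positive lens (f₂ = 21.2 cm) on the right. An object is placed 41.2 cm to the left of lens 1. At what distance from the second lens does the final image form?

31.8 cm

Lens 1 is diverging, so f₁ = −14.4 cm.
Lens 1: 1/d_i1 = 1/f₁ − 1/d_o1 = 1/(-14.4) − 1/(41.2) = -0.09372, so d_i1 = -10.67 cm.
The intermediate image is 10.67 cm to the left of lens 1 (virtual), which is 53.1 − (-10.67) = 63.77 cm to the left of lens 2, so d_o2 = +63.77 cm.
Lens 2: 1/d_i2 = 1/f₂ − 1/d_o2 = 1/(21.2) − 1/(63.77) = 0.03149, so d_i2 = 31.8 cm.
The final image is real, 31.8 cm to the right of lens 2 (overall magnification ≈ -0.13).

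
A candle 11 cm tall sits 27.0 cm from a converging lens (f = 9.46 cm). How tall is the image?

1/d_i = 1/f − 1/d_o = 1/(9.460) − 1/(27.0) = 0.06867, so d_i = 14.56 cm.
m = −d_i/d_o = -0.5393.
|h_i| = |m|·h_o = 0.5393 × 11 = 5.93 cm. The image is real, inverted and reduced, on the far side of the lens.

5.93 cm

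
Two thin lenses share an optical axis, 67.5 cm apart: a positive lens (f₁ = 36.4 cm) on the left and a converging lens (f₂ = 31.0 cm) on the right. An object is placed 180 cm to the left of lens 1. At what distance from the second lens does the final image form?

74.3 cm

Lens 1: 1/d_i1 = 1/f₁ − 1/d_o1 = 1/(36.4) − 1/(180) = 0.02192, so d_i1 = 45.63 cm.
The intermediate image is 45.63 cm to the right of lens 1, which is 67.5 − (45.63) = 21.87 cm to the left of lens 2, so d_o2 = +21.87 cm.
Lens 2: 1/d_i2 = 1/f₂ − 1/d_o2 = 1/(31.0) − 1/(21.87) = -0.01347, so d_i2 = -74.3 cm.
The final image is virtual, 74.3 cm to the left of lens 2 (overall magnification ≈ -0.86).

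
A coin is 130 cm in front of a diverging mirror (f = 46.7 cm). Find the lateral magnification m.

For a diverging mirror, f = -46.7 cm.
1/d_i = 1/f − 1/d_o = 1/(-46.70) − 1/(130) = -0.02911, so d_i = -34.36 cm.
m = −d_i/d_o = −(-34.36)/(130) = +0.264.
The image is virtual, upright and reduced, behind the mirror.

m = +0.264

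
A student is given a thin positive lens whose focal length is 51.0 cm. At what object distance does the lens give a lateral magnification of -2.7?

69.9 cm

m = −d_i/d_o ⇒ d_i = −m·d_o.
1/f = 1/d_o + 1/d_i = 1/d_o − 1/(m·d_o) = (1 − 1/m)/d_o, so d_o = f(1 − 1/m) = (51.00)(1 − 1/(-2.7)) = 69.9 cm.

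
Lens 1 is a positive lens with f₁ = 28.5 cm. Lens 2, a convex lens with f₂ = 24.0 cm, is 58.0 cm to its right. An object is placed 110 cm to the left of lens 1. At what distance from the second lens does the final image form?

105 cm

Lens 1: 1/d_i1 = 1/f₁ − 1/d_o1 = 1/(28.5) − 1/(110) = 0.02600, so d_i1 = 38.47 cm.
The intermediate image is 38.47 cm to the right of lens 1, which is 58.0 − (38.47) = 19.53 cm to the left of lens 2, so d_o2 = +19.53 cm.
Lens 2: 1/d_i2 = 1/f₂ − 1/d_o2 = 1/(24.0) − 1/(19.53) = -0.009537, so d_i2 = -105 cm.
The final image is virtual, 105 cm to the left of lens 2 (overall magnification ≈ -1.9).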